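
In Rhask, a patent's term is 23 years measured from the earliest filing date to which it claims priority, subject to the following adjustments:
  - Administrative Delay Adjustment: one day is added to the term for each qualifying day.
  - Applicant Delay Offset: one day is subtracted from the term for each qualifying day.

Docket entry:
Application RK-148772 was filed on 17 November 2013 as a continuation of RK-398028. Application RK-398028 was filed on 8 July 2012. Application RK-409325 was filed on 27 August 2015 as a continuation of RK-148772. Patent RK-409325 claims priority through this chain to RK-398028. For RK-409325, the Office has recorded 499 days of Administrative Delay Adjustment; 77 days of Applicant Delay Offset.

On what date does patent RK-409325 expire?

September 2, 2036

Earliest priority filing: 8 July 2012.
Base term: 8 July 2012 + 23 years → 8 July 2035.
Administrative Delay Adjustment: +499 days → 18 November 2036.
Applicant Delay Offset: −77 days → 2 September 2036.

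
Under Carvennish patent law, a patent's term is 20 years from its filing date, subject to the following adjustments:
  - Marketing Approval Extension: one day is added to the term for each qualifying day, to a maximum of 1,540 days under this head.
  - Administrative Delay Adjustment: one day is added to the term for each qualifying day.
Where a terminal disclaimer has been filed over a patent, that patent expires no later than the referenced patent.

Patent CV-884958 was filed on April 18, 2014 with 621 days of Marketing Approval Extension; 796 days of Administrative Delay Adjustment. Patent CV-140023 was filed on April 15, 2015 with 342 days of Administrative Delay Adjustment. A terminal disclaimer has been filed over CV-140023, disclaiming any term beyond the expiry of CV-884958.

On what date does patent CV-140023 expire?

March 22, 2036

Natural term of CV-140023:
  Base: filing + 20 years → 15 April 2035.
  Administrative Delay Adjustment: +342 days → 22 March 2036.
Expiry of referenced patent CV-884958:
  Base: filing + 20 years → 18 April 2034.
  Marketing Approval Extension: 621 days (within the 1540-day cap) → +621 days → 30 December 2035.
  Administrative Delay Adjustment: +796 days → 5 March 2038.
Terminal disclaimer: CV-140023 expires on the earlier of 22 March 2036 and 5 March 2038.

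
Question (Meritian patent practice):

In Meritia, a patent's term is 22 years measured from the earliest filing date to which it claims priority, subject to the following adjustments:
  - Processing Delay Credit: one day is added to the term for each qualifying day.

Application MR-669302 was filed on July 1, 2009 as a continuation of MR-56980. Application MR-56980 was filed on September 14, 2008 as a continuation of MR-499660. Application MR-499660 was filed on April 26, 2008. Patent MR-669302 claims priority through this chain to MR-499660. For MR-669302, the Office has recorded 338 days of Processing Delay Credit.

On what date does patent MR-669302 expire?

Earliest priority filing: 26 April 2008.
Base term: 26 April 2008 + 22 years → 26 April 2030.
Processing Delay Credit: +338 days → 30 March 2031.

2031-03-30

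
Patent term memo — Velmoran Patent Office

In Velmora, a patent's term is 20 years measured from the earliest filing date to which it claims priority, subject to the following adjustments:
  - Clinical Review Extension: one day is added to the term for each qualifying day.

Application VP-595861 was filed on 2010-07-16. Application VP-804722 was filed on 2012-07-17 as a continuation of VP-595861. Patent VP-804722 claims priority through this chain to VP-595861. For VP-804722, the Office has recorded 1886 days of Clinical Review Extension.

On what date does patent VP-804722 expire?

Earliest priority filing: 16 July 2010.
Base term: 16 July 2010 + 20 years → 16 July 2030.
Clinical Review Extension: +1886 days → 14 September 2035.

2035-09-14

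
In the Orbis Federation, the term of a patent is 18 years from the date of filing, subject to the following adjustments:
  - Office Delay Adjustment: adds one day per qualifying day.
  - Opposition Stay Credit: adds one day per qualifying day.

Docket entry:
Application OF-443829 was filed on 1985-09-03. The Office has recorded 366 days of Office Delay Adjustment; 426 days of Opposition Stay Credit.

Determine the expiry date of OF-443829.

Base term: filing date + 18 years → 3 September 2003.
Office Delay Adjustment: +366 days → 3 September 2004.
Opposition Stay Credit: +426 days → 3 November 2005.

2005-11-03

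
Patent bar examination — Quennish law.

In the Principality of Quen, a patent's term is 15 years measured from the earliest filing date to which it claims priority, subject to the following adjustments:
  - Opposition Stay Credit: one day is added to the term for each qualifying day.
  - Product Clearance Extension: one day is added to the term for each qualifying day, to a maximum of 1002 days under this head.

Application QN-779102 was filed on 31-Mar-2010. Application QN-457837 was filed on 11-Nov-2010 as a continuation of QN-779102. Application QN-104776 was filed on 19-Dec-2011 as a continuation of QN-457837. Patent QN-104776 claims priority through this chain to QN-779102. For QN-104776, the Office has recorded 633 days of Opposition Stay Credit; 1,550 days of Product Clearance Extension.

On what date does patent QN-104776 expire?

September 21, 2029

Earliest priority filing: 31 March 2010.
Base term: 31 March 2010 + 15 years → 31 March 2025.
Opposition Stay Credit: +633 days → 24 December 2026.
Product Clearance Extension: 1550 days claimed exceeds the 1002-day cap, so +1002 days → 21 September 2029.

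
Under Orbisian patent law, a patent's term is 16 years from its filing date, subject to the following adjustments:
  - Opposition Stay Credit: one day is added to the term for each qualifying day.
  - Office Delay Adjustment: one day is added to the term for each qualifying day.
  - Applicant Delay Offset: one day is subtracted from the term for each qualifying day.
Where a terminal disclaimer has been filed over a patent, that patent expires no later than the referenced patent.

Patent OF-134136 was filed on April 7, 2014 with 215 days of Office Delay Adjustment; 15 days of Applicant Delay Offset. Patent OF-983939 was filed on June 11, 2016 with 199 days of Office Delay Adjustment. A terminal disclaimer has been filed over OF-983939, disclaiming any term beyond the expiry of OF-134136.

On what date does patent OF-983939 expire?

October 24, 2030

Natural term of OF-983939:
  Base: filing + 16 years → 11 June 2032.
  Office Delay Adjustment: +199 days → 27 December 2032.
Expiry of referenced patent OF-134136:
  Base: filing + 16 years → 7 April 2030.
  Office Delay Adjustment: +215 days → 8 November 2030.
  Applicant Delay Offset: −15 days → 24 October 2030.
Terminal disclaimer: OF-983939 expires on the earlier of 27 December 2032 and 24 October 2030.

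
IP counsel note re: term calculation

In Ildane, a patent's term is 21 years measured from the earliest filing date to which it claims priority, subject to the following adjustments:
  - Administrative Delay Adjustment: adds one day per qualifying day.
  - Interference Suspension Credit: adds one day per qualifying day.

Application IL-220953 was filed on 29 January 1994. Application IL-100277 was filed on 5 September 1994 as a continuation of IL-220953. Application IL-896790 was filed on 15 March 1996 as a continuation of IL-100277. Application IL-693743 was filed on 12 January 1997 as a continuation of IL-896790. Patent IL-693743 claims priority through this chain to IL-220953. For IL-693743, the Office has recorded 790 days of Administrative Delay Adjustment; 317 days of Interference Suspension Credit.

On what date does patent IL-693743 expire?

February 9, 2018

Earliest priority filing: 29 January 1994.
Base term: 29 January 1994 + 21 years → 29 January 2015.
Administrative Delay Adjustment: +790 days → 29 March 2017.
Interference Suspension Credit: +317 days → 9 February 2018.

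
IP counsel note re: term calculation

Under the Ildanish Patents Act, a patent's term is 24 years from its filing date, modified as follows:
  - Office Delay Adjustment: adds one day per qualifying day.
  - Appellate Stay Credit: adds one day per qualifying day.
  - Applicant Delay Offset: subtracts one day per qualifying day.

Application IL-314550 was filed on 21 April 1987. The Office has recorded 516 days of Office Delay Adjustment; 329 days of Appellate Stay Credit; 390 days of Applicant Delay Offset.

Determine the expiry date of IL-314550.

Base term: filing date + 24 years → 21 April 2011.
Office Delay Adjustment: +516 days → 18 September 2012.
Appellate Stay Credit: +329 days → 13 August 2013.
Applicant Delay Offset: −390 days → 19 July 2012.

July 19, 2012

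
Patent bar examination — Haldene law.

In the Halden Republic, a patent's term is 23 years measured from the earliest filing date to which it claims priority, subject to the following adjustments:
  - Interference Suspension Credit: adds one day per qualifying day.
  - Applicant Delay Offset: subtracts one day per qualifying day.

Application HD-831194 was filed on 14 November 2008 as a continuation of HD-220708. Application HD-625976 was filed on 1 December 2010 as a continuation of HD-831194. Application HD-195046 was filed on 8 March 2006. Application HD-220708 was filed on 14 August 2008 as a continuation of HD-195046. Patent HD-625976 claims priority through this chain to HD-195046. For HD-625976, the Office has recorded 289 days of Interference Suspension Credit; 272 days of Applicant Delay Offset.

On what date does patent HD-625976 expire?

Earliest priority filing: 8 March 2006.
Base term: 8 March 2006 + 23 years → 8 March 2029.
Interference Suspension Credit: +289 days → 22 December 2029.
Applicant Delay Offset: −272 days → 25 March 2029.

2029-03-25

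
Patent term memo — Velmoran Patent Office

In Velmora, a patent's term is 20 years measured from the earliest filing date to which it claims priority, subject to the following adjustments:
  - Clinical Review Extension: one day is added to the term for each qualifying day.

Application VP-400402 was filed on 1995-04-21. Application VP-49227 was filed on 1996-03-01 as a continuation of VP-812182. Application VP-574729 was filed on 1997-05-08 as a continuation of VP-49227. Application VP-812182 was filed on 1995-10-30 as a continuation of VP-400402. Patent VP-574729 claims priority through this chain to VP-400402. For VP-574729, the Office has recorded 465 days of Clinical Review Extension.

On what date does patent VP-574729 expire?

July 29, 2016

Earliest priority filing: 21 April 1995.
Base term: 21 April 1995 + 20 years → 21 April 2015.
Clinical Review Extension: +465 days → 29 July 2016.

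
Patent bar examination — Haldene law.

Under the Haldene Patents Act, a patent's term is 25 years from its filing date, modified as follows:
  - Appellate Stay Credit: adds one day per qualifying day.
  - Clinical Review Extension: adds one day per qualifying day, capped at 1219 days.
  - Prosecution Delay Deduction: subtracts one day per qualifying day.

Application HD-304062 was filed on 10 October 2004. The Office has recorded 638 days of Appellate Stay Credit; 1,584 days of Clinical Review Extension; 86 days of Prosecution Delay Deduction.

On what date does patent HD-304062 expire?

Base term: filing date + 25 years → 10 October 2029.
Appellate Stay Credit: +638 days → 10 July 2031.
Clinical Review Extension: 1584 days claimed exceeds the 1219-day cap, so +1219 days → 10 November 2034.
Prosecution Delay Deduction: −86 days → 16 August 2034.

August 16, 2034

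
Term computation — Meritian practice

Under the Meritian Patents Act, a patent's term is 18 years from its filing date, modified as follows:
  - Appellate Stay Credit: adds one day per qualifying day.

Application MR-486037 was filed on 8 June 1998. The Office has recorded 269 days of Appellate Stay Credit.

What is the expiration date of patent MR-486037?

March 4, 2017

Base term: filing date + 18 years → 8 June 2016.
Appellate Stay Credit: +269 days → 4 March 2017.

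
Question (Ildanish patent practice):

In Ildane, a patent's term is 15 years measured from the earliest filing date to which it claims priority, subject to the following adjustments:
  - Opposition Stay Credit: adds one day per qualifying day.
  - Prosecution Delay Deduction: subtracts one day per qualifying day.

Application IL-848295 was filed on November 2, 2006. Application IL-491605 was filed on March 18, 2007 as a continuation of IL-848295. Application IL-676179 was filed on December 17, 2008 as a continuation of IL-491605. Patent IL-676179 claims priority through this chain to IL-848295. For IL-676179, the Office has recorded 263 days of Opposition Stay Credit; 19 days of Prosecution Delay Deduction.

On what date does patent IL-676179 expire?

Earliest priority filing: 2 November 2006.
Base term: 2 November 2006 + 15 years → 2 November 2021.
Opposition Stay Credit: +263 days → 23 July 2022.
Prosecution Delay Deduction: −19 days → 4 July 2022.

July 4, 2022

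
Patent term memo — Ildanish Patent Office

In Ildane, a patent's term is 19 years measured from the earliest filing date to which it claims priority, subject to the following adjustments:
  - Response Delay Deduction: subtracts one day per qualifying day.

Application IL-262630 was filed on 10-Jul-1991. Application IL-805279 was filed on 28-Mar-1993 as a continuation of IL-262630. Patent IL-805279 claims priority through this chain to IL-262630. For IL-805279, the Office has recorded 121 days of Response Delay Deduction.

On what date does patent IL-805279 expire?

Earliest priority filing: 10 July 1991.
Base term: 10 July 1991 + 19 years → 10 July 2010.
Response Delay Deduction: −121 days → 11 March 2010.

2010-03-11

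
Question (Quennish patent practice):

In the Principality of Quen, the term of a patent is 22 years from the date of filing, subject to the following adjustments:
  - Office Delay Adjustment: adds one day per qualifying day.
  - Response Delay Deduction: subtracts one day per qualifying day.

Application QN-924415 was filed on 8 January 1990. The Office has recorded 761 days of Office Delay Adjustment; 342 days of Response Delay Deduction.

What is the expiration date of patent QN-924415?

Base term: filing date + 22 years → 8 January 2012.
Office Delay Adjustment: +761 days → 7 February 2014.
Response Delay Deduction: −342 days → 2 March 2013.

March 2, 2013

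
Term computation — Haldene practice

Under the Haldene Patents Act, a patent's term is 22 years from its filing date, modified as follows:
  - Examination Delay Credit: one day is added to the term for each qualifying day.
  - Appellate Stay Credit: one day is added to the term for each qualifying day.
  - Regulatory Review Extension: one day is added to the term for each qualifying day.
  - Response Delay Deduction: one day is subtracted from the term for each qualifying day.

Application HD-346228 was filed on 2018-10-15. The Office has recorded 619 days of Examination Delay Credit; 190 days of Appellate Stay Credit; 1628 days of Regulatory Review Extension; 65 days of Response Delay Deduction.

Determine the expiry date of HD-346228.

2047-04-14

Base term: filing date + 22 years → 15 October 2040.
Examination Delay Credit: +619 days → 26 June 2042.
Appellate Stay Credit: +190 days → 2 January 2043.
Regulatory Review Extension: +1628 days → 18 June 2047.
Response Delay Deduction: −65 days → 14 April 2047.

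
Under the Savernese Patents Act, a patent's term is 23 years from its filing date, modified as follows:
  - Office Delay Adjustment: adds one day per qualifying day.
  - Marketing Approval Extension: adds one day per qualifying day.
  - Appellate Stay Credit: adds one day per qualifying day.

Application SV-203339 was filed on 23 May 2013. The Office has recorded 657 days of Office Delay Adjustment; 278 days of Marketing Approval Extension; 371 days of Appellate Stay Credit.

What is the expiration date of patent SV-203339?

2039-12-20

Base term: filing date + 23 years → 23 May 2036.
Office Delay Adjustment: +657 days → 11 March 2038.
Marketing Approval Extension: +278 days → 14 December 2038.
Appellate Stay Credit: +371 days → 20 December 2039.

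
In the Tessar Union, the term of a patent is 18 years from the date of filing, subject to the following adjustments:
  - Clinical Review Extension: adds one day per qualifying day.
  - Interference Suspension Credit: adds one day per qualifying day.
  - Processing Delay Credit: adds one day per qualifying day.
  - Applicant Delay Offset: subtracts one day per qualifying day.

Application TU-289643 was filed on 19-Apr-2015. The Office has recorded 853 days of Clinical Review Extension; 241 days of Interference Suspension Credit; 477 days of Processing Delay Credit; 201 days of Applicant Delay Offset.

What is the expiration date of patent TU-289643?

January 18, 2037

Base term: filing date + 18 years → 19 April 2033.
Clinical Review Extension: +853 days → 20 August 2035.
Interference Suspension Credit: +241 days → 17 April 2036.
Processing Delay Credit: +477 days → 7 August 2037.
Applicant Delay Offset: −201 days → 18 January 2037.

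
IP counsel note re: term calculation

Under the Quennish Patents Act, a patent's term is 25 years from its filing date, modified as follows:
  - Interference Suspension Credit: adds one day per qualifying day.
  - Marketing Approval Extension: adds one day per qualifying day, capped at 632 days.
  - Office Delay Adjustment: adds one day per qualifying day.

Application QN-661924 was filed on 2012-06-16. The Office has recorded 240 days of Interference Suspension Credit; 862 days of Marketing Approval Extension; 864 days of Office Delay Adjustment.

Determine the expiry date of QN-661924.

Base term: filing date + 25 years → 16 June 2037.
Interference Suspension Credit: +240 days → 11 February 2038.
Marketing Approval Extension: 862 days claimed exceeds the 632-day cap, so +632 days → 5 November 2039.
Office Delay Adjustment: +864 days → 18 March 2042.

March 18, 2042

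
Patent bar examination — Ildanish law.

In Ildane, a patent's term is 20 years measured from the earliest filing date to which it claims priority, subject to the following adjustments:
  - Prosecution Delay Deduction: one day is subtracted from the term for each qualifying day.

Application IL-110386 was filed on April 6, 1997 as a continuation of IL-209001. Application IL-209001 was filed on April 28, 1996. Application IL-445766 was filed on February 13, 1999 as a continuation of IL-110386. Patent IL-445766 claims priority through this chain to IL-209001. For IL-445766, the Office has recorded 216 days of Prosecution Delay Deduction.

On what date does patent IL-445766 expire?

Earliest priority filing: 28 April 1996.
Base term: 28 April 1996 + 20 years → 28 April 2016.
Prosecution Delay Deduction: −216 days → 25 September 2015.

September 25, 2015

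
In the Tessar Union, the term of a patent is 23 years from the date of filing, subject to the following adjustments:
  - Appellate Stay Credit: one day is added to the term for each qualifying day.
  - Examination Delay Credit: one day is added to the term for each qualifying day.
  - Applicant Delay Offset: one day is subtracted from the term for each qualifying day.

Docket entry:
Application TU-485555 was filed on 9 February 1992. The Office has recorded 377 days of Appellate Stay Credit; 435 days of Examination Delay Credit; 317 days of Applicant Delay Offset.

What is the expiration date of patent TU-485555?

Base term: filing date + 23 years → 9 February 2015.
Appellate Stay Credit: +377 days → 21 February 2016.
Examination Delay Credit: +435 days → 1 May 2017.
Applicant Delay Offset: −317 days → 18 June 2016.

June 18, 2016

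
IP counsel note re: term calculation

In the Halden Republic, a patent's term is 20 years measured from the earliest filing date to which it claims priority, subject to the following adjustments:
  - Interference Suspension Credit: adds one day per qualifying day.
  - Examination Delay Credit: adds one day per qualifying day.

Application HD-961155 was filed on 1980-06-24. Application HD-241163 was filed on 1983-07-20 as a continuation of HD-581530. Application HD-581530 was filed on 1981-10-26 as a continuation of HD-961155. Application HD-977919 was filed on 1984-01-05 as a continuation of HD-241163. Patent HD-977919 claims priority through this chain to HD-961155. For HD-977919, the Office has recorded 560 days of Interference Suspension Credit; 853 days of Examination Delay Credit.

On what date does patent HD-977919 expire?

2004-05-07

Earliest priority filing: 24 June 1980.
Base term: 24 June 1980 + 20 years → 24 June 2000.
Interference Suspension Credit: +560 days → 5 January 2002.
Examination Delay Credit: +853 days → 7 May 2004.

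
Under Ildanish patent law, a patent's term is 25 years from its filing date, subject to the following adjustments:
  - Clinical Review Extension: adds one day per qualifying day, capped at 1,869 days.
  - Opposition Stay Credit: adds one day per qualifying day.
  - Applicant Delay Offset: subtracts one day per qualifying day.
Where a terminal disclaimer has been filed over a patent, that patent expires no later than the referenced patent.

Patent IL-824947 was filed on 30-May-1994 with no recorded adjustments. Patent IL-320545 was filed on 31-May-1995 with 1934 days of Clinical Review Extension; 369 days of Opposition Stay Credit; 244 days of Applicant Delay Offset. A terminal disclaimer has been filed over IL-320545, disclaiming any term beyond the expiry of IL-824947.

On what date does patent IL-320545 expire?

2019-05-30

Natural term of IL-320545:
  Base: filing + 25 years → 31 May 2020.
  Clinical Review Extension: 1934 days claimed exceeds the 1869-day cap, so +1869 days → 13 July 2025.
  Opposition Stay Credit: +369 days → 17 July 2026.
  Applicant Delay Offset: −244 days → 15 November 2025.
Expiry of referenced patent IL-824947:
  Base: filing + 25 years → 30 May 2019.
Terminal disclaimer: IL-320545 expires on the earlier of 15 November 2025 and 30 May 2019.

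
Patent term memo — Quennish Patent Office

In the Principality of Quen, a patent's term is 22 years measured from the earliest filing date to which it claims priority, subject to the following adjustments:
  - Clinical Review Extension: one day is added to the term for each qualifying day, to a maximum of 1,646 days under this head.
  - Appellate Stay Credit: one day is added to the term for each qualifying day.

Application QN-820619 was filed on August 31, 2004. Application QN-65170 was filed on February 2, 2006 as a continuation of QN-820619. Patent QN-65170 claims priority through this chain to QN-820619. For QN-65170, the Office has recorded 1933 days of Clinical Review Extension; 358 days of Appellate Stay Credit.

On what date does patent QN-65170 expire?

Earliest priority filing: 31 August 2004.
Base term: 31 August 2004 + 22 years → 31 August 2026.
Clinical Review Extension: 1933 days claimed exceeds the 1646-day cap, so +1646 days → 4 March 2031.
Appellate Stay Credit: +358 days → 25 February 2032.

2032-02-25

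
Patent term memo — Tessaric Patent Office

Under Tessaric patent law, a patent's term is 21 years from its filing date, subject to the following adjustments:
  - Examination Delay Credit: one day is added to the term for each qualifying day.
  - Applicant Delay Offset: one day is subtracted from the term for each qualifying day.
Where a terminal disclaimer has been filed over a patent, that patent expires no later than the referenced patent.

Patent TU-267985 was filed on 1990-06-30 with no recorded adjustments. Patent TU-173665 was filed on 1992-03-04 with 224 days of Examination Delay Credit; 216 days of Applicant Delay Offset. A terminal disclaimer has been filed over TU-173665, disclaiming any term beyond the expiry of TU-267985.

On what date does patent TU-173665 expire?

June 30, 2011

Natural term of TU-173665:
  Base: filing + 21 years → 4 March 2013.
  Examination Delay Credit: +224 days → 14 October 2013.
  Applicant Delay Offset: −216 days → 12 March 2013.
Expiry of referenced patent TU-267985:
  Base: filing + 21 years → 30 June 2011.
Terminal disclaimer: TU-173665 expires on the earlier of 12 March 2013 and 30 June 2011.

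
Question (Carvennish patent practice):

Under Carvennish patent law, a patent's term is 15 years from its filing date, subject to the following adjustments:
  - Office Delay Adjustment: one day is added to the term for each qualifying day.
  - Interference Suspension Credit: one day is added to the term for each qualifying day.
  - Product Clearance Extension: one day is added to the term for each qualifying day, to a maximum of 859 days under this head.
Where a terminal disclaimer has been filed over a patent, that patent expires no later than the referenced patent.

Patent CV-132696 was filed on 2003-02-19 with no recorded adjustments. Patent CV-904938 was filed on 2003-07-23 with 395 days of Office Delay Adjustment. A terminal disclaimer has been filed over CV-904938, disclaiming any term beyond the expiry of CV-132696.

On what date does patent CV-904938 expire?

Natural term of CV-904938:
  Base: filing + 15 years → 23 July 2018.
  Office Delay Adjustment: +395 days → 22 August 2019.
Expiry of referenced patent CV-132696:
  Base: filing + 15 years → 19 February 2018.
Terminal disclaimer: CV-904938 expires on the earlier of 22 August 2019 and 19 February 2018.

February 19, 2018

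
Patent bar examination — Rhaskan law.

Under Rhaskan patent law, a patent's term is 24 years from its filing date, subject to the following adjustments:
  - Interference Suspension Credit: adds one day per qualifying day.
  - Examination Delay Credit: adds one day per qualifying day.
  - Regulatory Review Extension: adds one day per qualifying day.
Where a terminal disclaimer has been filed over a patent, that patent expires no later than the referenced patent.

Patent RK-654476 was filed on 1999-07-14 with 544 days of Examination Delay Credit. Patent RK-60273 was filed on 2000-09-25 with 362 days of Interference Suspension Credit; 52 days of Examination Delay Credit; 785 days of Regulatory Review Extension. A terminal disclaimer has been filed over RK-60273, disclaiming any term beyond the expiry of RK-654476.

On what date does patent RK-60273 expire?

2025-01-08

Natural term of RK-60273:
  Base: filing + 24 years → 25 September 2024.
  Interference Suspension Credit: +362 days → 22 September 2025.
  Examination Delay Credit: +52 days → 13 November 2025.
  Regulatory Review Extension: +785 days → 7 January 2028.
Expiry of referenced patent RK-654476:
  Base: filing + 24 years → 14 July 2023.
  Examination Delay Credit: +544 days → 8 January 2025.
Terminal disclaimer: RK-60273 expires on the earlier of 7 January 2028 and 8 January 2025.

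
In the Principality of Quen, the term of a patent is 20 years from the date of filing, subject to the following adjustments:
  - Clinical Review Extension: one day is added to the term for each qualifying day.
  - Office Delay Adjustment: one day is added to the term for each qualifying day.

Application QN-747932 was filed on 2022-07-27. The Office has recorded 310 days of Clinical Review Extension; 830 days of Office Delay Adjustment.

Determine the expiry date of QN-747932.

2045-09-09

Base term: filing date + 20 years → 27 July 2042.
Clinical Review Extension: +310 days → 2 June 2043.
Office Delay Adjustment: +830 days → 9 September 2045.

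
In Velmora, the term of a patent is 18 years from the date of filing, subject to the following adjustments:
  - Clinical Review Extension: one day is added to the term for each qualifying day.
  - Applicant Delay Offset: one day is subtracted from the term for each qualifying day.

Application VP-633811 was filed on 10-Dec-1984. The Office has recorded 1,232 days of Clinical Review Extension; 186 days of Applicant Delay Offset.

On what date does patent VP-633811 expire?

October 21, 2005

Base term: filing date + 18 years → 10 December 2002.
Clinical Review Extension: +1232 days → 25 April 2006.
Applicant Delay Offset: −186 days → 21 October 2005.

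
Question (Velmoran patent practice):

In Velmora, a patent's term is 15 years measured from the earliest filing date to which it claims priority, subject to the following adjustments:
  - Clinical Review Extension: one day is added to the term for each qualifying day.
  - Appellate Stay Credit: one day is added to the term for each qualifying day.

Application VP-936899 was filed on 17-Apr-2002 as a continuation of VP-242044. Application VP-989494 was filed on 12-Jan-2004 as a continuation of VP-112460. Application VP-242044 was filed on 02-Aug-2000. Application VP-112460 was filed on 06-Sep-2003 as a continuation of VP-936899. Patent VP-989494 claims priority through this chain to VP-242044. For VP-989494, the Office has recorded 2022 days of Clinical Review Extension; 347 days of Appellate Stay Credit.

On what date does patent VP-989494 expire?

Earliest priority filing: 2 August 2000.
Base term: 2 August 2000 + 15 years → 2 August 2015.
Clinical Review Extension: +2022 days → 13 February 2021.
Appellate Stay Credit: +347 days → 26 January 2022.

2022-01-26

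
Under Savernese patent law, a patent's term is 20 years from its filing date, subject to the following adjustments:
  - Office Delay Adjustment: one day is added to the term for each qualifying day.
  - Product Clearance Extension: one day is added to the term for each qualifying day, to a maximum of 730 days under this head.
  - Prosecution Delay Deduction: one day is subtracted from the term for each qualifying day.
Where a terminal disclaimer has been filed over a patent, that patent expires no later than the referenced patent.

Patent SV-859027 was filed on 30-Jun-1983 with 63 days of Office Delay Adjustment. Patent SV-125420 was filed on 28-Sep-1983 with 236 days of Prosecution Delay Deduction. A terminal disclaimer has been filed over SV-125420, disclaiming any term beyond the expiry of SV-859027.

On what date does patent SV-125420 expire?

February 4, 2003

Natural term of SV-125420:
  Base: filing + 20 years → 28 September 2003.
  Prosecution Delay Deduction: −236 days → 4 February 2003.
Expiry of referenced patent SV-859027:
  Base: filing + 20 years → 30 June 2003.
  Office Delay Adjustment: +63 days → 1 September 2003.
Terminal disclaimer: SV-125420 expires on the earlier of 4 February 2003 and 1 September 2003.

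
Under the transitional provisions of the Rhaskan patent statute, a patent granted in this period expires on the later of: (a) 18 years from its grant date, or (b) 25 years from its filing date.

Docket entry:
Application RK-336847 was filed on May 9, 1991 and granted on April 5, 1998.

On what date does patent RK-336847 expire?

2016-05-09

(a) grant + 18 years → 5 April 2016.
(b) filing + 25 years → 9 May 2016.
Later of the two: 9 May 2016.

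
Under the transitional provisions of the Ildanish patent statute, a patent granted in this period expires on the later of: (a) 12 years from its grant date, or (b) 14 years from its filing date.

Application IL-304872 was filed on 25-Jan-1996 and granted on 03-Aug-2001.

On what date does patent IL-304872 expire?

(a) grant + 12 years → 3 August 2013.
(b) filing + 14 years → 25 January 2010.
Later of the two: 3 August 2013.

2013-08-03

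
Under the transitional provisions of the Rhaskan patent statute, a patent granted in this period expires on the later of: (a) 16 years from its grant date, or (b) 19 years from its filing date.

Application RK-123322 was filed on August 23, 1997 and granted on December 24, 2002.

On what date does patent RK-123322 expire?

(a) grant + 16 years → 24 December 2018.
(b) filing + 19 years → 23 August 2016.
Later of the two: 24 December 2018.

2018-12-24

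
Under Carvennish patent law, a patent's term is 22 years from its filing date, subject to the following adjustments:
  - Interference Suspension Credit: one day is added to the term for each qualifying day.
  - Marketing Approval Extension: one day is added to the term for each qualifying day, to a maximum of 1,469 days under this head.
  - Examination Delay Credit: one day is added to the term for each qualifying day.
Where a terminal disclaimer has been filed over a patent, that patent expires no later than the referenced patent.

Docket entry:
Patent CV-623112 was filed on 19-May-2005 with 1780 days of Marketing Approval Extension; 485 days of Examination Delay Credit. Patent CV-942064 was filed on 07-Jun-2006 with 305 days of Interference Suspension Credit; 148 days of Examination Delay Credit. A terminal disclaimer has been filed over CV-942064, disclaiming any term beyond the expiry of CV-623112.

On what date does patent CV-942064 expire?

Natural term of CV-942064:
  Base: filing + 22 years → 7 June 2028.
  Interference Suspension Credit: +305 days → 8 April 2029.
  Examination Delay Credit: +148 days → 3 September 2029.
Expiry of referenced patent CV-623112:
  Base: filing + 22 years → 19 May 2027.
  Marketing Approval Extension: 1780 days claimed exceeds the 1469-day cap, so +1469 days → 27 May 2031.
  Examination Delay Credit: +485 days → 23 September 2032.
Terminal disclaimer: CV-942064 expires on the earlier of 3 September 2029 and 23 September 2032.

2029-09-03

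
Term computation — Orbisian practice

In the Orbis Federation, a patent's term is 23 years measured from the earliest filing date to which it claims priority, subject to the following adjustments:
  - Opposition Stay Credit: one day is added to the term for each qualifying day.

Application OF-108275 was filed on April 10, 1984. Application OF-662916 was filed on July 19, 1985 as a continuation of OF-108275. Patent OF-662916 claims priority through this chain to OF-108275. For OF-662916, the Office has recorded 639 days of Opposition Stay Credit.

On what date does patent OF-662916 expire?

Earliest priority filing: 10 April 1984.
Base term: 10 April 1984 + 23 years → 10 April 2007.
Opposition Stay Credit: +639 days → 8 January 2009.

January 8, 2009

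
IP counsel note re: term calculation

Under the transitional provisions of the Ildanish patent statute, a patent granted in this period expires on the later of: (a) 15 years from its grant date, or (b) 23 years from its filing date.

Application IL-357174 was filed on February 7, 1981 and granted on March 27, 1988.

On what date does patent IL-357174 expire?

(a) grant + 15 years → 27 March 2003.
(b) filing + 23 years → 7 February 2004.
Later of the two: 7 February 2004.

2004-02-07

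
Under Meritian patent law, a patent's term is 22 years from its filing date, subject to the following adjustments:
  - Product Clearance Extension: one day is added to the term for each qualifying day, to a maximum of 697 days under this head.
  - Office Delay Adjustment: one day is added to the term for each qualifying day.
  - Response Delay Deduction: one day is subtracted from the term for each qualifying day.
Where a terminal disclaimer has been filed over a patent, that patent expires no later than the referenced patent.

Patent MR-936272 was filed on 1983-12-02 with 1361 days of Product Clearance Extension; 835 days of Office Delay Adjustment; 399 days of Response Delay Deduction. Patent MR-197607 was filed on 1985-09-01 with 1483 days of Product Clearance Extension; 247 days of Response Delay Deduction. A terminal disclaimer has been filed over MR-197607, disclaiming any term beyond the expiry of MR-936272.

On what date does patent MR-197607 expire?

Natural term of MR-197607:
  Base: filing + 22 years → 1 September 2007.
  Product Clearance Extension: 1483 days claimed exceeds the 697-day cap, so +697 days → 29 July 2009.
  Response Delay Deduction: −247 days → 24 November 2008.
Expiry of referenced patent MR-936272:
  Base: filing + 22 years → 2 December 2005.
  Product Clearance Extension: 1361 days claimed exceeds the 697-day cap, so +697 days → 30 October 2007.
  Office Delay Adjustment: +835 days → 11 February 2010.
  Response Delay Deduction: −399 days → 8 January 2009.
Terminal disclaimer: MR-197607 expires on the earlier of 24 November 2008 and 8 January 2009.

November 24, 2008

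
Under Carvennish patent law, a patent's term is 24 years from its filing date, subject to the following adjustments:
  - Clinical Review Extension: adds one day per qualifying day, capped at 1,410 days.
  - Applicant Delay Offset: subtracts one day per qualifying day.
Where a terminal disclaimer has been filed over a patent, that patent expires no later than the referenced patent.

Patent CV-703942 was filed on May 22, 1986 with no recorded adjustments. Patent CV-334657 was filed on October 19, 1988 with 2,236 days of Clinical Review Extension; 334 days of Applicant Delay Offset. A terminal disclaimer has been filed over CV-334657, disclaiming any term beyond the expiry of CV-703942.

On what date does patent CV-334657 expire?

2010-05-22

Natural term of CV-334657:
  Base: filing + 24 years → 19 October 2012.
  Clinical Review Extension: 2236 days claimed exceeds the 1410-day cap, so +1410 days → 29 August 2016.
  Applicant Delay Offset: −334 days → 30 September 2015.
Expiry of referenced patent CV-703942:
  Base: filing + 24 years → 22 May 2010.
Terminal disclaimer: CV-334657 expires on the earlier of 30 September 2015 and 22 May 2010.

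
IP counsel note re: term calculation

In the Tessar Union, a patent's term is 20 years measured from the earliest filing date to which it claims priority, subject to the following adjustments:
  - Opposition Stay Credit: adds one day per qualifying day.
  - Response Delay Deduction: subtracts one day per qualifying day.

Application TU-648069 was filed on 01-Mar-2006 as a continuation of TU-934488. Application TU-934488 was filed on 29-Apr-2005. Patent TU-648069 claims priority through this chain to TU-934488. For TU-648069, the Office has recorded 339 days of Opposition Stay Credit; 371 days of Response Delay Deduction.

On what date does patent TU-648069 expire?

March 28, 2025

Earliest priority filing: 29 April 2005.
Base term: 29 April 2005 + 20 years → 29 April 2025.
Opposition Stay Credit: +339 days → 3 April 2026.
Response Delay Deduction: −371 days → 28 March 2025.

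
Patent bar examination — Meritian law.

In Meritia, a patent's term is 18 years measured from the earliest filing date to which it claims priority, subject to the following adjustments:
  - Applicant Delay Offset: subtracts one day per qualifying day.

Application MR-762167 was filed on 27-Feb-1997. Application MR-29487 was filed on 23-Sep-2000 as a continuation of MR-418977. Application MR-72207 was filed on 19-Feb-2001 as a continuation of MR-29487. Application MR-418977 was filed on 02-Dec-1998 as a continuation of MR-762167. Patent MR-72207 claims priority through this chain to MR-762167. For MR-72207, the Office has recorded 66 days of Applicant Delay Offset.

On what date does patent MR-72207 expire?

2014-12-23

Earliest priority filing: 27 February 1997.
Base term: 27 February 1997 + 18 years → 27 February 2015.
Applicant Delay Offset: −66 days → 23 December 2014.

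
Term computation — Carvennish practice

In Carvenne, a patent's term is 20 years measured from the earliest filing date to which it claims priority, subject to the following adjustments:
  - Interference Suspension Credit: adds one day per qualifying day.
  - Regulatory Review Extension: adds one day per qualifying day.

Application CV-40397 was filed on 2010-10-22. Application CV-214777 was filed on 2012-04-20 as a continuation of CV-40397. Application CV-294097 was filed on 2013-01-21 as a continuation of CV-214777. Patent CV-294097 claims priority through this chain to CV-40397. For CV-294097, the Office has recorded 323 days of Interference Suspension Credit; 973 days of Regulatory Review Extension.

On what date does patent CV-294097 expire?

2034-05-10

Earliest priority filing: 22 October 2010.
Base term: 22 October 2010 + 20 years → 22 October 2030.
Interference Suspension Credit: +323 days → 10 September 2031.
Regulatory Review Extension: +973 days → 10 May 2034.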